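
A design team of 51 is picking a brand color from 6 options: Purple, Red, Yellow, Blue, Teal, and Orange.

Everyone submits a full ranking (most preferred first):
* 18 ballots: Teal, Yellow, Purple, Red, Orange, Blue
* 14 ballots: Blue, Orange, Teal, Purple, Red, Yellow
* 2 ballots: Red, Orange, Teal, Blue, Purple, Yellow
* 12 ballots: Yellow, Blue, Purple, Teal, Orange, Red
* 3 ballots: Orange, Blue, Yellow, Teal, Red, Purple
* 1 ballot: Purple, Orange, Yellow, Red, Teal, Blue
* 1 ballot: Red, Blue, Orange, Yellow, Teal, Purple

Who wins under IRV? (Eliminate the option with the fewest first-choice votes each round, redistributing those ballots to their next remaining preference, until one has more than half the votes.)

Blue

Round 1: Purple 1, Red 3, Yellow 12, Blue 14, Teal 18, Orange 3. Purple eliminated.
Round 2: Red 3, Yellow 12, Blue 14, Teal 18, Orange 4. Red eliminated.
Round 3: Yellow 12, Blue 15, Teal 18, Orange 6. Orange eliminated.
Round 4: Yellow 13, Blue 18, Teal 20. Yellow eliminated.
Round 5: Blue 30, Teal 21. Blue has a majority (≥26).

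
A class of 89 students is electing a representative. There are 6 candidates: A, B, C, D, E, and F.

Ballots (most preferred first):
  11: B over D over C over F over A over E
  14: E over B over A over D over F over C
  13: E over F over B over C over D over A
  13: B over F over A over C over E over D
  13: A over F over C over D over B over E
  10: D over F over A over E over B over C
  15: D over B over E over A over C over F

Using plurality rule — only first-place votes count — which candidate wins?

First-place votes: A 13, B 24, C 0, D 25, E 27, F 0.

E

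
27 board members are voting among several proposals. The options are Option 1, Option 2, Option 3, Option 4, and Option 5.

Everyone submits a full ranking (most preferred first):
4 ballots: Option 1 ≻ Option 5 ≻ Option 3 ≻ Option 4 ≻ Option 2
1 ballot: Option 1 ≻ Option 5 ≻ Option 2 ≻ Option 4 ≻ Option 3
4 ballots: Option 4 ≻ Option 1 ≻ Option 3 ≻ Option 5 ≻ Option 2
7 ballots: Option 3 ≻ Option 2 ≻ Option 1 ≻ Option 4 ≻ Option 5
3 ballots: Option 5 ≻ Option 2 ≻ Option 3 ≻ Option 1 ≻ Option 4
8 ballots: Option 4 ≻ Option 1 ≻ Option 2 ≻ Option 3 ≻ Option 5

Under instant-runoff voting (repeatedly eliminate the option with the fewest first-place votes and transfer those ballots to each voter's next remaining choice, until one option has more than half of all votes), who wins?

Option 3

Round 1: Option 1 5, Option 2 0, Option 3 7, Option 4 12, Option 5 3. Option 2 eliminated.
Round 2: Option 1 5, Option 3 7, Option 4 12, Option 5 3. Option 5 eliminated.
Round 3: Option 1 5, Option 3 10, Option 4 12. Option 1 eliminated.
Round 4: Option 3 14, Option 4 13. Option 3 has a majority (≥14).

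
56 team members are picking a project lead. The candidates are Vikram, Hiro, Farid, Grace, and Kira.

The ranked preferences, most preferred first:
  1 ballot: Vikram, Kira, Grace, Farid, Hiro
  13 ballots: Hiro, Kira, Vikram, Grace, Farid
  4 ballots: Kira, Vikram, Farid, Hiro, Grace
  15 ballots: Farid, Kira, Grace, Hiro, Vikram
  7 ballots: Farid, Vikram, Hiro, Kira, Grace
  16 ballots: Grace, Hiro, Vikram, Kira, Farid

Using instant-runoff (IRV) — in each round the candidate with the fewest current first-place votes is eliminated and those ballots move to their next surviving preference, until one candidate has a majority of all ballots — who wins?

Grace

Round 1: Vikram 1, Hiro 13, Farid 22, Grace 16, Kira 4. Vikram eliminated.
Round 2: Hiro 13, Farid 22, Grace 16, Kira 5. Kira eliminated.
Round 3: Hiro 13, Farid 26, Grace 17. Hiro eliminated.
Round 4: Farid 26, Grace 30. Grace has a majority (≥29).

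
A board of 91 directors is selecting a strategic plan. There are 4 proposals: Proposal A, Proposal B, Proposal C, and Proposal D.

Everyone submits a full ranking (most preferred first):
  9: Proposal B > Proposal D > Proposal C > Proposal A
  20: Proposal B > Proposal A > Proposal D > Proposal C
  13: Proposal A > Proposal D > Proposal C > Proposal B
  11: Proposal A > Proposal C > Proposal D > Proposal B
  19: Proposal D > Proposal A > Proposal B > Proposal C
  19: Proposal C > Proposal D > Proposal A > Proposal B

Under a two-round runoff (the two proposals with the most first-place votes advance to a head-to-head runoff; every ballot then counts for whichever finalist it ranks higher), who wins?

Round 1 first-place votes: Proposal A 24, Proposal B 29, Proposal C 19, Proposal D 19. Proposal B and Proposal A advance.
Runoff: Proposal B is ranked above Proposal A on 29 ballots, Proposal A above Proposal B on 62.

Proposal A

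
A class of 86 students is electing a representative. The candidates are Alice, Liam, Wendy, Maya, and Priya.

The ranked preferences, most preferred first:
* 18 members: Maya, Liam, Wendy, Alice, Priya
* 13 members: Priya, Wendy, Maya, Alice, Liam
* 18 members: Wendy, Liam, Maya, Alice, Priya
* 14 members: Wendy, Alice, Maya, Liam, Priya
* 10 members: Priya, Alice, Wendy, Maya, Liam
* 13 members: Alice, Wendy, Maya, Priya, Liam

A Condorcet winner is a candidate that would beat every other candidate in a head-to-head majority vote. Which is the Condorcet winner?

Wendy vs Alice: 63–23
Wendy vs Liam: 68–18
Wendy vs Maya: 68–18
Wendy vs Priya: 63–23
Wendy beats every other candidate.

Wendy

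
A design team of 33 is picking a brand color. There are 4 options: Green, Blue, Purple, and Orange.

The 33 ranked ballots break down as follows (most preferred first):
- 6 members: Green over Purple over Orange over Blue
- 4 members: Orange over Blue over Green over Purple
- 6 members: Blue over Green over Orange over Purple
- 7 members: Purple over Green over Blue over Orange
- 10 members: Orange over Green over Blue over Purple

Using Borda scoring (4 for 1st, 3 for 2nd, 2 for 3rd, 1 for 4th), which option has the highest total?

Green: 6×4 + 4×2 + 6×3 + 7×3 + 10×3 = 101
Blue: 6×1 + 4×3 + 6×4 + 7×2 + 10×2 = 76
Purple: 6×3 + 4×1 + 6×1 + 7×4 + 10×1 = 66
Orange: 6×2 + 4×4 + 6×2 + 7×1 + 10×4 = 87

Green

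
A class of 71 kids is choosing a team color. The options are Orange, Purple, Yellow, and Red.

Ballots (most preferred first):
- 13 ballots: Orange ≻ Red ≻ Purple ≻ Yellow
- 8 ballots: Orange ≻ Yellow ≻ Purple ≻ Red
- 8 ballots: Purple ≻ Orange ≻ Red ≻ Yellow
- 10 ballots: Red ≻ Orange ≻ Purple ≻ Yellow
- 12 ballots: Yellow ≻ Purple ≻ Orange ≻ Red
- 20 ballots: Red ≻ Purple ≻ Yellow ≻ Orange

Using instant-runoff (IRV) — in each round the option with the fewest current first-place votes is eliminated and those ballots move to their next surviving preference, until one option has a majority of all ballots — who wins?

Round 1: Orange 21, Purple 8, Yellow 12, Red 30. Purple eliminated.
Round 2: Orange 29, Yellow 12, Red 30. Yellow eliminated.
Round 3: Orange 41, Red 30. Orange has a majority (≥36).

Orange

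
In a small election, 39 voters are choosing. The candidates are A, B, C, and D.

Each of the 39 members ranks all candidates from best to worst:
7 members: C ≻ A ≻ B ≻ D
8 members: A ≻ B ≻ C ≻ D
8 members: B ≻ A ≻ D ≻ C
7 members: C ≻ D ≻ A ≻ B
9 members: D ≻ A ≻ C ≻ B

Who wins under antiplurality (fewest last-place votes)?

Last-place votes: A 0, B 16, C 8, D 15.

A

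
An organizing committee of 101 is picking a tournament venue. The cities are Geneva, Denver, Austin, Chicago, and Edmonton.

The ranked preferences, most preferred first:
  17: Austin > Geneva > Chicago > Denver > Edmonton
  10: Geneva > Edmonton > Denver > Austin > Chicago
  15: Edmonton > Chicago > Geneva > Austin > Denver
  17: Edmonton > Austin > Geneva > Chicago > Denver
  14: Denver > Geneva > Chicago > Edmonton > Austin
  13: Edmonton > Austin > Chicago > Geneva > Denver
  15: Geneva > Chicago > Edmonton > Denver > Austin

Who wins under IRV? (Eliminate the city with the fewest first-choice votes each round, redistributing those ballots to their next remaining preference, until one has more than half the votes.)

Round 1: Geneva 25, Denver 14, Austin 17, Chicago 0, Edmonton 45. Chicago eliminated.
Round 2: Geneva 25, Denver 14, Austin 17, Edmonton 45. Denver eliminated.
Round 3: Geneva 39, Austin 17, Edmonton 45. Austin eliminated.
Round 4: Geneva 56, Edmonton 45. Geneva has a majority (≥51).

Geneva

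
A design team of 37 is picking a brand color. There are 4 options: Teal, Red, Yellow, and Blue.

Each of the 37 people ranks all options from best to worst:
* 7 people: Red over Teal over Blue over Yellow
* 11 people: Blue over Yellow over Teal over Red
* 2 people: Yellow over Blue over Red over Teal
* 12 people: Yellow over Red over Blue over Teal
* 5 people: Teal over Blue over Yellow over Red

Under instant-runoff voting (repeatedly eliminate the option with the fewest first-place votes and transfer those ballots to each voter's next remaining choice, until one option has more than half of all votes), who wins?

Round 1: Teal 5, Red 7, Yellow 14, Blue 11. Teal eliminated.
Round 2: Red 7, Yellow 14, Blue 16. Red eliminated.
Round 3: Yellow 14, Blue 23. Blue has a majority (≥19).

Blue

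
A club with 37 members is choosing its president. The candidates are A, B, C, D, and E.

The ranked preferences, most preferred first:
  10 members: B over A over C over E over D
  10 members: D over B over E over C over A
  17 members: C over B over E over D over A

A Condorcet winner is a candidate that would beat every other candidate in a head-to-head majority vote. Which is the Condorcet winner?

B

B vs A: 37–0
B vs C: 20–17
B vs D: 27–10
B vs E: 37–0
B beats every other candidate.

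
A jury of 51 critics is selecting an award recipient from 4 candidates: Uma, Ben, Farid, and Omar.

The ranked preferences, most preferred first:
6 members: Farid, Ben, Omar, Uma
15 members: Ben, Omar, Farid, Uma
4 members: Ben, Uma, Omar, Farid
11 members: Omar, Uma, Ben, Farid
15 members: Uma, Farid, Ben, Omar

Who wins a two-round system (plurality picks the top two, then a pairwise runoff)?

Uma

Round 1 first-place votes: Uma 15, Ben 19, Farid 6, Omar 11. Ben and Uma advance.
Runoff: Ben is ranked above Uma on 25 ballots, Uma above Ben on 26.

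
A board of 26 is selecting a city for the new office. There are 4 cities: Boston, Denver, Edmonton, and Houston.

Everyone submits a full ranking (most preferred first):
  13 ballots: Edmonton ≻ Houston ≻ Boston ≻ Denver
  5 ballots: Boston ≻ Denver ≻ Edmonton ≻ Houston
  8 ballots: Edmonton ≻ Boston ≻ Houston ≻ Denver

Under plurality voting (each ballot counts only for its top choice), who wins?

Edmonton

First-place votes: Boston 5, Denver 0, Edmonton 21, Houston 0.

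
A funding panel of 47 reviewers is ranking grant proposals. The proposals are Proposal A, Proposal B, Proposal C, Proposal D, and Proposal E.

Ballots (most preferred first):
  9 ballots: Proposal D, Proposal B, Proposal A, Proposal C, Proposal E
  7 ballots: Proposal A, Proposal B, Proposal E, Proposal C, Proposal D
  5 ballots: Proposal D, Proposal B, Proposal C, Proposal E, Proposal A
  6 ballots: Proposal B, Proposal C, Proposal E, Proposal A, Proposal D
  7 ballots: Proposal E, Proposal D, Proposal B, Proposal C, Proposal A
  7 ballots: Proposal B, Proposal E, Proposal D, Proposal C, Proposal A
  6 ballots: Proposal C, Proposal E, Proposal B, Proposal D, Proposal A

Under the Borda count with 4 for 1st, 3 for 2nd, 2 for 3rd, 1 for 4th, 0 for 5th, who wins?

Proposal B

Proposal A: 9×2 + 7×4 + 5×0 + 6×1 + 7×0 + 7×0 + 6×0 = 52
Proposal B: 9×3 + 7×3 + 5×3 + 6×4 + 7×2 + 7×4 + 6×2 = 141
Proposal C: 9×1 + 7×1 + 5×2 + 6×3 + 7×1 + 7×1 + 6×4 = 82
Proposal D: 9×4 + 7×0 + 5×4 + 6×0 + 7×3 + 7×2 + 6×1 = 97
Proposal E: 9×0 + 7×2 + 5×1 + 6×2 + 7×4 + 7×3 + 6×3 = 98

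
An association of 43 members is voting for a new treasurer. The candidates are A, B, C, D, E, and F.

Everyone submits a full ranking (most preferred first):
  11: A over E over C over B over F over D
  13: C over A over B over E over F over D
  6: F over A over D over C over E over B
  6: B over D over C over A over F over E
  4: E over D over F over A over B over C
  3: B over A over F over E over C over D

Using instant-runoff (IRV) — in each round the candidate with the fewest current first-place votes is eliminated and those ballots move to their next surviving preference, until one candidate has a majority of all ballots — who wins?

Round 1: A 11, B 9, C 13, D 0, E 4, F 6. D eliminated.
Round 2: A 11, B 9, C 13, E 4, F 6. E eliminated.
Round 3: A 11, B 9, C 13, F 10. B eliminated.
Round 4: A 14, C 19, F 10. F eliminated.
Round 5: A 24, C 19. A has a majority (≥22).

A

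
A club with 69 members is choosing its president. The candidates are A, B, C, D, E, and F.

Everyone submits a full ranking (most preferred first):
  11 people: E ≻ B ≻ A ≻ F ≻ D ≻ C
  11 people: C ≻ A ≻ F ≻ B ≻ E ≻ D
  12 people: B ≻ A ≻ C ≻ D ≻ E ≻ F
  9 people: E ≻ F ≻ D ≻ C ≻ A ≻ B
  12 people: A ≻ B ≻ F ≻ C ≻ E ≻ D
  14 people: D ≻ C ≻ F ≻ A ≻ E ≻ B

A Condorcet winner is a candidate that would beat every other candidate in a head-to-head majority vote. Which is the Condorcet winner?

A

A vs B: 46–23
A vs C: 35–34
A vs D: 46–23
A vs E: 49–20
A vs F: 46–23
A beats every other candidate.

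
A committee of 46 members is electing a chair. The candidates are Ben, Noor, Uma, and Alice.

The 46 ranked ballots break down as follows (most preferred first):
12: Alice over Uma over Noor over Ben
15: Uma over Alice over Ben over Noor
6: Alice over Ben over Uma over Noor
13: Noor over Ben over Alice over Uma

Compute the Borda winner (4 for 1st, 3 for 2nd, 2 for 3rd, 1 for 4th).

Ben: 12×1 + 15×2 + 6×3 + 13×3 = 99
Noor: 12×2 + 15×1 + 6×1 + 13×4 = 97
Uma: 12×3 + 15×4 + 6×2 + 13×1 = 121
Alice: 12×4 + 15×3 + 6×4 + 13×2 = 143

Alice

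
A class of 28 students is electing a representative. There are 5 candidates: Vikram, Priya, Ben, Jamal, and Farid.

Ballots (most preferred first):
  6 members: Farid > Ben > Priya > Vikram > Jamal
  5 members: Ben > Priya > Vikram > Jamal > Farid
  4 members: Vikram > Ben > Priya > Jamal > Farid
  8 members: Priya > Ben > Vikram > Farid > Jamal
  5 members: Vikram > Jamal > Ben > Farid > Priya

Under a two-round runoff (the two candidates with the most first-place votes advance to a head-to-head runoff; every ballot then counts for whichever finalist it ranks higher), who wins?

Priya

Round 1 first-place votes: Vikram 9, Priya 8, Ben 5, Jamal 0, Farid 6. Vikram and Priya advance.
Runoff: Vikram is ranked above Priya on 9 ballots, Priya above Vikram on 19.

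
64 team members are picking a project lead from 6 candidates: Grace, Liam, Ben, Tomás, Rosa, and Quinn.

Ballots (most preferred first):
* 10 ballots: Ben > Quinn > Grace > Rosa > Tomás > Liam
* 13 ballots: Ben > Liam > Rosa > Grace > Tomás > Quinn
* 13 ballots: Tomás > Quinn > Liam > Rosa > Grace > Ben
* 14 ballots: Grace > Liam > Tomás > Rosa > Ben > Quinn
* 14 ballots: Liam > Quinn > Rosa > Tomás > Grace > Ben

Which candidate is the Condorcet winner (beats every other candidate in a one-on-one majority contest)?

Liam vs Grace: 40–24
Liam vs Ben: 41–23
Liam vs Tomás: 41–23
Liam vs Rosa: 54–10
Liam vs Quinn: 41–23
Liam beats every other candidate.

Liam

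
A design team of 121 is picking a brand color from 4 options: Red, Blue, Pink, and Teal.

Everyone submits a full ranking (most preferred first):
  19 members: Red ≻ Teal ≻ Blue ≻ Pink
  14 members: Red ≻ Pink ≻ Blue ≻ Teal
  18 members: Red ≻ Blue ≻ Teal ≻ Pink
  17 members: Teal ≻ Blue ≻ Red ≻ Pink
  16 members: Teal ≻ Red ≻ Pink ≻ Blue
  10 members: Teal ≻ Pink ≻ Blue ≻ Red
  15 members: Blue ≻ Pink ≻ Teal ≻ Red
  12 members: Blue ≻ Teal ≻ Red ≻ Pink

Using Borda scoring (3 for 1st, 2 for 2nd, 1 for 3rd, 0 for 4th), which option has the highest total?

Teal

Red: 19×3 + 14×3 + 18×3 + 17×1 + 16×2 + 10×0 + 15×0 + 12×1 = 214
Blue: 19×1 + 14×1 + 18×2 + 17×2 + 16×0 + 10×1 + 15×3 + 12×3 = 194
Pink: 19×0 + 14×2 + 18×0 + 17×0 + 16×1 + 10×2 + 15×2 + 12×0 = 94
Teal: 19×2 + 14×0 + 18×1 + 17×3 + 16×3 + 10×3 + 15×1 + 12×2 = 224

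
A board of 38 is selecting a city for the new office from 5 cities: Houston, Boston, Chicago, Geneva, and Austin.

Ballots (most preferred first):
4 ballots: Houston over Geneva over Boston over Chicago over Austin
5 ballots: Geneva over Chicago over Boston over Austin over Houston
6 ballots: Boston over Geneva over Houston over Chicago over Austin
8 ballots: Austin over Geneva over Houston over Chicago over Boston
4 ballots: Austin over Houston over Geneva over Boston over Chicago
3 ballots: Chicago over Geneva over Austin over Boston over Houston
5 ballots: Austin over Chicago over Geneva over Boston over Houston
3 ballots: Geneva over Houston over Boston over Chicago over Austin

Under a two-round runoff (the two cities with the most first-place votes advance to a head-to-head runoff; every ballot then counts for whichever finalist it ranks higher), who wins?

Geneva

Round 1 first-place votes: Houston 4, Boston 6, Chicago 3, Geneva 8, Austin 17. Austin and Geneva advance.
Runoff: Austin is ranked above Geneva on 17 ballots, Geneva above Austin on 21.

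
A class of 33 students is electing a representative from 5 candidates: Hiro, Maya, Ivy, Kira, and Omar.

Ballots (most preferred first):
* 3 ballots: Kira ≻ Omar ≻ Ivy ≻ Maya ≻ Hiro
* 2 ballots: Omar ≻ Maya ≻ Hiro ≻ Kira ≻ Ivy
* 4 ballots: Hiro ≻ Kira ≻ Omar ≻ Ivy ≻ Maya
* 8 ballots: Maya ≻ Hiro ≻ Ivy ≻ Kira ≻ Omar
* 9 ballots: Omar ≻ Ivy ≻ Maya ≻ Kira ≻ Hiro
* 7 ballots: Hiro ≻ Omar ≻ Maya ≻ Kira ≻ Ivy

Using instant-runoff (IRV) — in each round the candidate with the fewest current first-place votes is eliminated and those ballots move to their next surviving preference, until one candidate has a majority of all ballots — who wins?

Hiro

Round 1: Hiro 11, Maya 8, Ivy 0, Kira 3, Omar 11. Ivy eliminated.
Round 2: Hiro 11, Maya 8, Kira 3, Omar 11. Kira eliminated.
Round 3: Hiro 11, Maya 8, Omar 14. Maya eliminated.
Round 4: Hiro 19, Omar 14. Hiro has a majority (≥17).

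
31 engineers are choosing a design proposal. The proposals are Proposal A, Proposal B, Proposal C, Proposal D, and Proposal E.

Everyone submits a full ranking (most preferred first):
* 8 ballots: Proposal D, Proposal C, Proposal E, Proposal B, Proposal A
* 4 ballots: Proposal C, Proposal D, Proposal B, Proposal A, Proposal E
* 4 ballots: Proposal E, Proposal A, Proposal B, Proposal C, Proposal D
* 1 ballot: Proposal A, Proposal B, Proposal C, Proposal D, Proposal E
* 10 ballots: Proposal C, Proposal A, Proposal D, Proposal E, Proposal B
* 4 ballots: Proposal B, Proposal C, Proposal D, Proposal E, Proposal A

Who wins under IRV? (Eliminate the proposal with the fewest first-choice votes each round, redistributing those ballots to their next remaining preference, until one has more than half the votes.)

Round 1: Proposal A 1, Proposal B 4, Proposal C 14, Proposal D 8, Proposal E 4. Proposal A eliminated.
Round 2: Proposal B 5, Proposal C 14, Proposal D 8, Proposal E 4. Proposal E eliminated.
Round 3: Proposal B 9, Proposal C 14, Proposal D 8. Proposal D eliminated.
Round 4: Proposal B 9, Proposal C 22. Proposal C has a majority (≥16).

Proposal C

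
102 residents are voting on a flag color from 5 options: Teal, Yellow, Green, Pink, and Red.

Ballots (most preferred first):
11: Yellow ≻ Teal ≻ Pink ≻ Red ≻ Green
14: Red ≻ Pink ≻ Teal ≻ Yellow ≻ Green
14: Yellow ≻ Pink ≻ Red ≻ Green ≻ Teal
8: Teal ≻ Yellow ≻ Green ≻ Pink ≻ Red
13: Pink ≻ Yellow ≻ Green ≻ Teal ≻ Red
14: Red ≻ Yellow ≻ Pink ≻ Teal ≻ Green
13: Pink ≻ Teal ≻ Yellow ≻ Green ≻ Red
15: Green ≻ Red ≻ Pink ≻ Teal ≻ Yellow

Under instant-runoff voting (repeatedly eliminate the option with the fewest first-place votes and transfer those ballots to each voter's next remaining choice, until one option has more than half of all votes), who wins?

Round 1: Teal 8, Yellow 25, Green 15, Pink 26, Red 28. Teal eliminated.
Round 2: Yellow 33, Green 15, Pink 26, Red 28. Green eliminated.
Round 3: Yellow 33, Pink 26, Red 43. Pink eliminated.
Round 4: Yellow 59, Red 43. Yellow has a majority (≥52).

Yellow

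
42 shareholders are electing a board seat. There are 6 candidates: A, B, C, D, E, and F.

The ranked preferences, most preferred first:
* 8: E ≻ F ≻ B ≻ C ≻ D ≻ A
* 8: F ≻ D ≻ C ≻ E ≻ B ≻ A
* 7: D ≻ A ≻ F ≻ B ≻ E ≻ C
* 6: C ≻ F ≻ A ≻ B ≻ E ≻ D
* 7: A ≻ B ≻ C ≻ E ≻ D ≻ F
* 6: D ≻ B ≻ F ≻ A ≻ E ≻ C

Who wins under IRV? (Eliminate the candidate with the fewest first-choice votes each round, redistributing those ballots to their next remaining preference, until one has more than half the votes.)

Round 1: A 7, B 0, C 6, D 13, E 8, F 8. B eliminated.
Round 2: A 7, C 6, D 13, E 8, F 8. C eliminated.
Round 3: A 7, D 13, E 8, F 14. A eliminated.
Round 4: D 13, E 15, F 14. D eliminated.
Round 5: E 15, F 27. F has a majority (≥22).

F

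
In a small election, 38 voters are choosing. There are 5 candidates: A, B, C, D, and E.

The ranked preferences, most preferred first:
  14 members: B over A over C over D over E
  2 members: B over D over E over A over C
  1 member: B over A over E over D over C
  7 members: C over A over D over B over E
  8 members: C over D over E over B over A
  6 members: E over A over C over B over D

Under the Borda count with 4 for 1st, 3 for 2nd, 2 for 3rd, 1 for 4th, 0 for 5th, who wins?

C

A: 14×3 + 2×1 + 1×3 + 7×3 + 8×0 + 6×3 = 86
B: 14×4 + 2×4 + 1×4 + 7×1 + 8×1 + 6×1 = 89
C: 14×2 + 2×0 + 1×0 + 7×4 + 8×4 + 6×2 = 100
D: 14×1 + 2×3 + 1×1 + 7×2 + 8×3 + 6×0 = 59
E: 14×0 + 2×2 + 1×2 + 7×0 + 8×2 + 6×4 = 46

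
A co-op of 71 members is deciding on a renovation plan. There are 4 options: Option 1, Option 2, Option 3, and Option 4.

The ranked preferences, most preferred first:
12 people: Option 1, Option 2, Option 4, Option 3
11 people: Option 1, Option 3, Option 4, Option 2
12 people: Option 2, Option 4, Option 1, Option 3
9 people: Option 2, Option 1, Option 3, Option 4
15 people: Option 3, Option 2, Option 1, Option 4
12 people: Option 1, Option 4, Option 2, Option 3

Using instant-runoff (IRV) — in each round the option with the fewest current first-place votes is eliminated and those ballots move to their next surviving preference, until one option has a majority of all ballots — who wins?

Round 1: Option 1 35, Option 2 21, Option 3 15, Option 4 0. Option 4 eliminated.
Round 2: Option 1 35, Option 2 21, Option 3 15. Option 3 eliminated.
Round 3: Option 1 35, Option 2 36. Option 2 has a majority (≥36).

Option 2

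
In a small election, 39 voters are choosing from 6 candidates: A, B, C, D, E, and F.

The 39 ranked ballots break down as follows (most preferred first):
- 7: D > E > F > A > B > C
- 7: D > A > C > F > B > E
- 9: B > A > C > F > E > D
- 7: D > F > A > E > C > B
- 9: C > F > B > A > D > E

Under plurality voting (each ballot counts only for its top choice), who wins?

First-place votes: A 0, B 9, C 9, D 21, E 0, F 0.

D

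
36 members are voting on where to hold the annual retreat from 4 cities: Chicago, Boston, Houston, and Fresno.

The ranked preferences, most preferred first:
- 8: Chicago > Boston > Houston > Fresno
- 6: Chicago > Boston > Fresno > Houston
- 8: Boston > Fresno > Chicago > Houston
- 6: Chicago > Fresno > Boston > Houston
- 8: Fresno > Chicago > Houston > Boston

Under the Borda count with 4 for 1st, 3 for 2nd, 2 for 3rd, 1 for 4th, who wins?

Chicago

Chicago: 8×4 + 6×4 + 8×2 + 6×4 + 8×3 = 120
Boston: 8×3 + 6×3 + 8×4 + 6×2 + 8×1 = 94
Houston: 8×2 + 6×1 + 8×1 + 6×1 + 8×2 = 52
Fresno: 8×1 + 6×2 + 8×3 + 6×3 + 8×4 = 94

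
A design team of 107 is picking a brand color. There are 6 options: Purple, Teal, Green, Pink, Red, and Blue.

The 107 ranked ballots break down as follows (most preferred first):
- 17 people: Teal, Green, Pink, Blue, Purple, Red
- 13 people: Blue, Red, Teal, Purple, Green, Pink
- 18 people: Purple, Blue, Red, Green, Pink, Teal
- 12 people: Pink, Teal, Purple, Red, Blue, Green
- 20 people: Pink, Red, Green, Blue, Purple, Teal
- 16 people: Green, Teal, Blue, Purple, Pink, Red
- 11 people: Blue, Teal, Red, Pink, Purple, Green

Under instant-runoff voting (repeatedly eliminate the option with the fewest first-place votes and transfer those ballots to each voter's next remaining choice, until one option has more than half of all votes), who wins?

Round 1: Purple 18, Teal 17, Green 16, Pink 32, Red 0, Blue 24. Red eliminated.
Round 2: Purple 18, Teal 17, Green 16, Pink 32, Blue 24. Green eliminated.
Round 3: Purple 18, Teal 33, Pink 32, Blue 24. Purple eliminated.
Round 4: Teal 33, Pink 32, Blue 42. Pink eliminated.
Round 5: Teal 45, Blue 62. Blue has a majority (≥54).

Blue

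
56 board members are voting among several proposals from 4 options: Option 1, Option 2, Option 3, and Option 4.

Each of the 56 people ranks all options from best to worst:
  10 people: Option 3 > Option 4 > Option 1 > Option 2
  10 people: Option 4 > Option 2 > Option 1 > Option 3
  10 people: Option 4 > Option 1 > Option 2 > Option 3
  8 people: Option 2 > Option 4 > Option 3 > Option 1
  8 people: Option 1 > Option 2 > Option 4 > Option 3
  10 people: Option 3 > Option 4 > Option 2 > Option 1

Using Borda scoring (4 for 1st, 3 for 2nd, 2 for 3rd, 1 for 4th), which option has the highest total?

Option 1: 10×2 + 10×2 + 10×3 + 8×1 + 8×4 + 10×1 = 120
Option 2: 10×1 + 10×3 + 10×2 + 8×4 + 8×3 + 10×2 = 136
Option 3: 10×4 + 10×1 + 10×1 + 8×2 + 8×1 + 10×4 = 124
Option 4: 10×3 + 10×4 + 10×4 + 8×3 + 8×2 + 10×3 = 180

Option 4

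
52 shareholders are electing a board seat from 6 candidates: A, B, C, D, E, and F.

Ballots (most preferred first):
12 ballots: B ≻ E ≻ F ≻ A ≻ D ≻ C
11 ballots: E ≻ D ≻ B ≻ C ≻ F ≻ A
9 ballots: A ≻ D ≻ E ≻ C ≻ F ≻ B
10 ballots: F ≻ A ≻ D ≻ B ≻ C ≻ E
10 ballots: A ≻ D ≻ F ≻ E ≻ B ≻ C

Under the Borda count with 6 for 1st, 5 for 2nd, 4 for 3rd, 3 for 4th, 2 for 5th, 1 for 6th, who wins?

D

A: 12×3 + 11×1 + 9×6 + 10×5 + 10×6 = 211
B: 12×6 + 11×4 + 9×1 + 10×3 + 10×2 = 175
C: 12×1 + 11×3 + 9×3 + 10×2 + 10×1 = 102
D: 12×2 + 11×5 + 9×5 + 10×4 + 10×5 = 214
E: 12×5 + 11×6 + 9×4 + 10×1 + 10×3 = 202
F: 12×4 + 11×2 + 9×2 + 10×6 + 10×4 = 188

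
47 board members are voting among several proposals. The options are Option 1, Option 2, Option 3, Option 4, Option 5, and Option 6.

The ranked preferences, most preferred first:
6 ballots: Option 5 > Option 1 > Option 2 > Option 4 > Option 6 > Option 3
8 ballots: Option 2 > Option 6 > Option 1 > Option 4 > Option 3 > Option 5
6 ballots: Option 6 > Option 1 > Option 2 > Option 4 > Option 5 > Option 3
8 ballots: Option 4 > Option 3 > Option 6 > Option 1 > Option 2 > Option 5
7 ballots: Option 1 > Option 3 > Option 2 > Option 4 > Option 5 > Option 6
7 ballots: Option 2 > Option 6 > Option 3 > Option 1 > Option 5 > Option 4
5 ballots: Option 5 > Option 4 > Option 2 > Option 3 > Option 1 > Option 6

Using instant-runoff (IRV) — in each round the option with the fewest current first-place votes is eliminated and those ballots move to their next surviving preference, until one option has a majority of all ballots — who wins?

Option 1

Round 1: Option 1 7, Option 2 15, Option 3 0, Option 4 8, Option 5 11, Option 6 6. Option 3 eliminated.
Round 2: Option 1 7, Option 2 15, Option 4 8, Option 5 11, Option 6 6. Option 6 eliminated.
Round 3: Option 1 13, Option 2 15, Option 4 8, Option 5 11. Option 4 eliminated.
Round 4: Option 1 21, Option 2 15, Option 5 11. Option 5 eliminated.
Round 5: Option 1 27, Option 2 20. Option 1 has a majority (≥24).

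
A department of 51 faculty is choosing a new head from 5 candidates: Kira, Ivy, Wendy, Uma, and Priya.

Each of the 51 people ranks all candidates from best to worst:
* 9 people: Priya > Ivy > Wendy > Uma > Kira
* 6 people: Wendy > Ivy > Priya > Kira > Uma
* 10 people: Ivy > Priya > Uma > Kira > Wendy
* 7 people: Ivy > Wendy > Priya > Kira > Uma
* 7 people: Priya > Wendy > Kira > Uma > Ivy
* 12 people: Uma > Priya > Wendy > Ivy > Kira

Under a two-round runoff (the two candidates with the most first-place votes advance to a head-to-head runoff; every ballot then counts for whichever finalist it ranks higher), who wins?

Round 1 first-place votes: Kira 0, Ivy 17, Wendy 6, Uma 12, Priya 16. Ivy and Priya advance.
Runoff: Ivy is ranked above Priya on 23 ballots, Priya above Ivy on 28.

Priya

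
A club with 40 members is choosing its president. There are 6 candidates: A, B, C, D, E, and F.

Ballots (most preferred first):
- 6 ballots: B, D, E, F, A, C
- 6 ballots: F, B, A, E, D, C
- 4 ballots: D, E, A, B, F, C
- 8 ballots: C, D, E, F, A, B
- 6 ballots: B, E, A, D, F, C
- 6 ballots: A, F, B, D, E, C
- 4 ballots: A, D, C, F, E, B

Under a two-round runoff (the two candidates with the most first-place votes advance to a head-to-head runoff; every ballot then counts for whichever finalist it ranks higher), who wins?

Round 1 first-place votes: A 10, B 12, C 8, D 4, E 0, F 6. B and A advance.
Runoff: B is ranked above A on 18 ballots, A above B on 22.

A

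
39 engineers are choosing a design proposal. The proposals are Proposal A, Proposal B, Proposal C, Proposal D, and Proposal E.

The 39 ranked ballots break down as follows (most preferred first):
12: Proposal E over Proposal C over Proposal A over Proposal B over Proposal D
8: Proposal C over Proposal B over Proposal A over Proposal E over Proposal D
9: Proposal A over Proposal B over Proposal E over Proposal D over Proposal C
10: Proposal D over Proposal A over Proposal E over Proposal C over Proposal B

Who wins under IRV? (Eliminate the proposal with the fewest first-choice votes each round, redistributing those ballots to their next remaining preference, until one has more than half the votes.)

Round 1: Proposal A 9, Proposal B 0, Proposal C 8, Proposal D 10, Proposal E 12. Proposal B eliminated.
Round 2: Proposal A 9, Proposal C 8, Proposal D 10, Proposal E 12. Proposal C eliminated.
Round 3: Proposal A 17, Proposal D 10, Proposal E 12. Proposal D eliminated.
Round 4: Proposal A 27, Proposal E 12. Proposal A has a majority (≥20).

Proposal A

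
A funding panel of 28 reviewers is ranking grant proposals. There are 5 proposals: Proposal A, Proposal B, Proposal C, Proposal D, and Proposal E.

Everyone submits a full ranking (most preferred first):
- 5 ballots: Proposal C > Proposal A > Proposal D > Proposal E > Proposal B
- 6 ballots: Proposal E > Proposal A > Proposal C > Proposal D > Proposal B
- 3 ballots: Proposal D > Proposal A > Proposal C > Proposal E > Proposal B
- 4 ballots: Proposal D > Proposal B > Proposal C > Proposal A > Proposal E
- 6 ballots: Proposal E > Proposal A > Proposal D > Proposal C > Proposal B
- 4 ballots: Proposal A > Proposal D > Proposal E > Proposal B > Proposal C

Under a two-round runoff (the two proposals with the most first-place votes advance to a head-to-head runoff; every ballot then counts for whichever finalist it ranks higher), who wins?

Proposal D

Round 1 first-place votes: Proposal A 4, Proposal B 0, Proposal C 5, Proposal D 7, Proposal E 12. Proposal E and Proposal D advance.
Runoff: Proposal E is ranked above Proposal D on 12 ballots, Proposal D above Proposal E on 16.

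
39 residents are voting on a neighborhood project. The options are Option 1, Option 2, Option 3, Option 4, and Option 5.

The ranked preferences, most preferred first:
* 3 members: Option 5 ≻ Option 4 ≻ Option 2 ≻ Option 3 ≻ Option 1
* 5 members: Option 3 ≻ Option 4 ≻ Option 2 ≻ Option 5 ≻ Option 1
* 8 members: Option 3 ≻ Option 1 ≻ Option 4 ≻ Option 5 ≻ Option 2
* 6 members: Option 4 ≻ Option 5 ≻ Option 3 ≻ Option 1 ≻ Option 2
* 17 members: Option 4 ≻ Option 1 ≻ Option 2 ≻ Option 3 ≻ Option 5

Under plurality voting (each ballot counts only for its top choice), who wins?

First-place votes: Option 1 0, Option 2 0, Option 3 13, Option 4 23, Option 5 3.

Option 4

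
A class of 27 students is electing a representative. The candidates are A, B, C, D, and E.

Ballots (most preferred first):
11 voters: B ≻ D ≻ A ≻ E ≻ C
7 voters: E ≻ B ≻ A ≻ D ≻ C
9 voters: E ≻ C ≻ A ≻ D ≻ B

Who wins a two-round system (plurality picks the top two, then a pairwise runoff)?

Round 1 first-place votes: A 0, B 11, C 0, D 0, E 16. E and B advance.
Runoff: E is ranked above B on 16 ballots, B above E on 11.

E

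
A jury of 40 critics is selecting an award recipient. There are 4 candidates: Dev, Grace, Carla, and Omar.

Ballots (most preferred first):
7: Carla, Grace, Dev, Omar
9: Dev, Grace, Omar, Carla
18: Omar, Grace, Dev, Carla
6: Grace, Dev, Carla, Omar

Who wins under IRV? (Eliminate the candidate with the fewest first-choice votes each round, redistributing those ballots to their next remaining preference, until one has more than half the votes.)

Round 1: Dev 9, Grace 6, Carla 7, Omar 18. Grace eliminated.
Round 2: Dev 15, Carla 7, Omar 18. Carla eliminated.
Round 3: Dev 22, Omar 18. Dev has a majority (≥21).

Dev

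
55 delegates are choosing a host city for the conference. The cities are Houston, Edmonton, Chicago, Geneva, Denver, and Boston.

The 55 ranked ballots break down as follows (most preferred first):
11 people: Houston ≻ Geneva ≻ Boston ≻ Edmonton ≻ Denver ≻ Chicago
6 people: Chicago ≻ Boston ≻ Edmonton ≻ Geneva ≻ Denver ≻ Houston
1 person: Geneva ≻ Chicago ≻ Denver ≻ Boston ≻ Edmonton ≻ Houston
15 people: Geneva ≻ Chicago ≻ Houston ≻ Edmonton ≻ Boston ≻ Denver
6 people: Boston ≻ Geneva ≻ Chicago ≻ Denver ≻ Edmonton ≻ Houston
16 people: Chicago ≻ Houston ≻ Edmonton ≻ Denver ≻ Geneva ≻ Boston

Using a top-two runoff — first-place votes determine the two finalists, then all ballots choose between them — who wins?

Geneva

Round 1 first-place votes: Houston 11, Edmonton 0, Chicago 22, Geneva 16, Denver 0, Boston 6. Chicago and Geneva advance.
Runoff: Chicago is ranked above Geneva on 22 ballots, Geneva above Chicago on 33.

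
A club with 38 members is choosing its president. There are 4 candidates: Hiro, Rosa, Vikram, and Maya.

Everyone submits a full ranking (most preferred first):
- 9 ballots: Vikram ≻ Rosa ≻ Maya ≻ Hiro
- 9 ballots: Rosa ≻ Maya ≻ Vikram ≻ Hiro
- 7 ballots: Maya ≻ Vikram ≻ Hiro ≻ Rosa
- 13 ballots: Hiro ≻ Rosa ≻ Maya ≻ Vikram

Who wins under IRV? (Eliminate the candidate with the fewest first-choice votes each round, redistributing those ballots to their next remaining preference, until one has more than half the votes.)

Vikram

Round 1: Hiro 13, Rosa 9, Vikram 9, Maya 7. Maya eliminated.
Round 2: Hiro 13, Rosa 9, Vikram 16. Rosa eliminated.
Round 3: Hiro 13, Vikram 25. Vikram has a majority (≥20).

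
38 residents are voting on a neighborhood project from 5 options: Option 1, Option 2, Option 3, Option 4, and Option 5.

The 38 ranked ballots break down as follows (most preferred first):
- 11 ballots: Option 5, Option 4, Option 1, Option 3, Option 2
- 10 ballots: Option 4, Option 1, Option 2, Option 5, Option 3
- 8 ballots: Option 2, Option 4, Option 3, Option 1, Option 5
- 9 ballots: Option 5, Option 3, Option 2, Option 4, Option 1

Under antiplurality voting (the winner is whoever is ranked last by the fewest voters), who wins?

Last-place votes: Option 1 9, Option 2 11, Option 3 10, Option 4 0, Option 5 8.

Option 4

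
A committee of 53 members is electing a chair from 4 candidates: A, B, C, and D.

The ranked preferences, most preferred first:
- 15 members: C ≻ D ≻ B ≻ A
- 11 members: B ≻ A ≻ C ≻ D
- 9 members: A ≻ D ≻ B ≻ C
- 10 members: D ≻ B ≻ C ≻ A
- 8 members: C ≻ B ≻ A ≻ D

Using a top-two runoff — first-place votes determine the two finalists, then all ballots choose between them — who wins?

B

Round 1 first-place votes: A 9, B 11, C 23, D 10. C and B advance.
Runoff: C is ranked above B on 23 ballots, B above C on 30.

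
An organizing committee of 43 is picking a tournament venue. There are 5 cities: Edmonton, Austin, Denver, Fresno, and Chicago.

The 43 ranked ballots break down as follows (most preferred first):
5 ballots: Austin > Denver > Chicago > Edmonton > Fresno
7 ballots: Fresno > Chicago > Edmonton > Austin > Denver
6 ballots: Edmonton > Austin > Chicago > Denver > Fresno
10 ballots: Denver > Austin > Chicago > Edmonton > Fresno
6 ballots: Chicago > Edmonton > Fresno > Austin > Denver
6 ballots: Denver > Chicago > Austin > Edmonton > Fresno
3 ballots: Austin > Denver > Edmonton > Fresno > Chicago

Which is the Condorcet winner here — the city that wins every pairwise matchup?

Austin

Austin vs Edmonton: 24–19
Austin vs Denver: 27–16
Austin vs Fresno: 30–13
Austin vs Chicago: 24–19
Austin beats every other city.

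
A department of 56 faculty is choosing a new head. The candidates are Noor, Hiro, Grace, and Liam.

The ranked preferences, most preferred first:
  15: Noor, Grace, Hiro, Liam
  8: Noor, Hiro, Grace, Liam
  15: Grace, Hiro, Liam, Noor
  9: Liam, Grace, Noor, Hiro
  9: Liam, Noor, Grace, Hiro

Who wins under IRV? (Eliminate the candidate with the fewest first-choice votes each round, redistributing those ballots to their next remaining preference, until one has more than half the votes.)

Liam

Round 1: Noor 23, Hiro 0, Grace 15, Liam 18. Hiro eliminated.
Round 2: Noor 23, Grace 15, Liam 18. Grace eliminated.
Round 3: Noor 23, Liam 33. Liam has a majority (≥29).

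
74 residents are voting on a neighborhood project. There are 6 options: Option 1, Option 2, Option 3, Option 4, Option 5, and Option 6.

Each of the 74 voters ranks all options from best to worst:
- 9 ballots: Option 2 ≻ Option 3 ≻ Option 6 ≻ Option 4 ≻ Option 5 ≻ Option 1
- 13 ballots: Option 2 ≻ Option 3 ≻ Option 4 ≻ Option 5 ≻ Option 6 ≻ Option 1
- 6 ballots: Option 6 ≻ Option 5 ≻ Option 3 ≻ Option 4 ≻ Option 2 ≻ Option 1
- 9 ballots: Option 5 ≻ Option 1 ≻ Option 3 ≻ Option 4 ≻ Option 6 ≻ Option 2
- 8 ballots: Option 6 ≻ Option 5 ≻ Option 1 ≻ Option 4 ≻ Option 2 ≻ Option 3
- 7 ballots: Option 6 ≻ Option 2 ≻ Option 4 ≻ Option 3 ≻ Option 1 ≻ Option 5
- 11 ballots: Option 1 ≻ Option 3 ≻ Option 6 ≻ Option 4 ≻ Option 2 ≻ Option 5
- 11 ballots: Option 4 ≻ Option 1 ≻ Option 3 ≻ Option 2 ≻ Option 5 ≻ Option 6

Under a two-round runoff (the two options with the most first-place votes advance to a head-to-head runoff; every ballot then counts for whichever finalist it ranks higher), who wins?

Option 6

Round 1 first-place votes: Option 1 11, Option 2 22, Option 3 0, Option 4 11, Option 5 9, Option 6 21. Option 2 and Option 6 advance.
Runoff: Option 2 is ranked above Option 6 on 33 ballots, Option 6 above Option 2 on 41.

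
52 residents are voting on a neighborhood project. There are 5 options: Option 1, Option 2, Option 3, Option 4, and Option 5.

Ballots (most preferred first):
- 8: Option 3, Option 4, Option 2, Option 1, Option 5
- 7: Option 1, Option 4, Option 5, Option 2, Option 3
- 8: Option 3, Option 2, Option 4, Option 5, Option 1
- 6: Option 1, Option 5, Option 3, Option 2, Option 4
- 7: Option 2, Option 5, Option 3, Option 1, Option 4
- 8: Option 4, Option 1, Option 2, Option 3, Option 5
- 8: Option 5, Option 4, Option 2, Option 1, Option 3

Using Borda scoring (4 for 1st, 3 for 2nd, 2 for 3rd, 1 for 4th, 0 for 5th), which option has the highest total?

Option 4

Option 1: 8×1 + 7×4 + 8×0 + 6×4 + 7×1 + 8×3 + 8×1 = 99
Option 2: 8×2 + 7×1 + 8×3 + 6×1 + 7×4 + 8×2 + 8×2 = 113
Option 3: 8×4 + 7×0 + 8×4 + 6×2 + 7×2 + 8×1 + 8×0 = 98
Option 4: 8×3 + 7×3 + 8×2 + 6×0 + 7×0 + 8×4 + 8×3 = 117
Option 5: 8×0 + 7×2 + 8×1 + 6×3 + 7×3 + 8×0 + 8×4 = 93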